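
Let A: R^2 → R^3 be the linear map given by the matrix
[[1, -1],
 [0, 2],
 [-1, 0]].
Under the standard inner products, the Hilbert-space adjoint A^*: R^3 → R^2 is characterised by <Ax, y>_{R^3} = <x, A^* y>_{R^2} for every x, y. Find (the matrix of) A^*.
A^* = A^T =
[[1, 0, -1],
 [-1, 2, 0]]

For real matrices with standard dot products, the defining identity <Ax, y> = <x, A^* y> gives (Ax)^T y = x^T (A^*) y, i.e. x^T A^T y = x^T (A^*) y. Since this holds for all x, y, we must have A^* = A^T. Therefore
A^* =
[[1, 0, -1],
 [-1, 2, 0]].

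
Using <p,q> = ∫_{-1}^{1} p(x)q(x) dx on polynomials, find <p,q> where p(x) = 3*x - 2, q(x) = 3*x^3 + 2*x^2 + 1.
<p,q> = -46/15

Expand the product: p(x)·q(x) = 9*x^4 - 4*x^2 + 3*x - 2.
∫_{-1}^{1} of each monomial x^k gives [2/(k+1) if k even, 0 if k odd]. Integrating term-by-term (or equivalently evaluating the antiderivative F(x) = 9*x^5/5 - 4*x^3/3 + 3*x^2/2 - 2*x at the endpoints):
  F(1) − F(−1) = -1/30 − (91/30) = -46/15.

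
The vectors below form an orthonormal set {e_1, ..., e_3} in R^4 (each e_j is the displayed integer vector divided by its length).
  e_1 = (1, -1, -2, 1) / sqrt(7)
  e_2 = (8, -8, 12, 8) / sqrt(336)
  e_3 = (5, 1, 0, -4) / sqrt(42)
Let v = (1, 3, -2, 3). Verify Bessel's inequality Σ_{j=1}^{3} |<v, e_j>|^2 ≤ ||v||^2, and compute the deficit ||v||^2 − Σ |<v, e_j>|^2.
Σ |<v, e_j>|^2 = 33/7; ||v||^2 = 23; deficit = 128/7

Write each e_j = u_j / sqrt(<u_j, u_j>) where u_j is the displayed integer vector. Then <v, e_j> = <v, u_j> / sqrt(<u_j, u_j>), so |<v, e_j>|^2 = <v, u_j>^2 / <u_j, u_j>.
Coefficients: <v, e_1> = 5/sqrt(7), <v, e_2> = -16/sqrt(336), <v, e_3> = -4/sqrt(42).
Square and sum: Σ |<v, e_j>|^2 = 33/7.
Compute ||v||^2 = v·v = 23.
Deficit = 23 − 33/7 = 128/7 ≥ 0, confirming Bessel's inequality. (The deficit equals ||v − Σ <v,e_j> e_j||^2, the squared distance from v to span{e_j}.)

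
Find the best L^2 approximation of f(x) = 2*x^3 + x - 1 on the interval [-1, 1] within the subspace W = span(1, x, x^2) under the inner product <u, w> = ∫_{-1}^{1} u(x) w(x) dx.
g(x) = 11*x/5 - 1

The best approximation g ∈ W is the orthogonal projection of f onto W. Writing g = a_0 + a_1 x + a_2 x^2, the coefficients solve the normal equations G · a = b where
  G_{ij} = <φ_i, φ_j> and b_i = <f, φ_i>, with φ_0 = 1, φ_1 = x, φ_2 = x^2.
G =
  [2, 0, 2/3]
  [0, 2/3, 0]
  [2/3, 0, 2/5],
b = (-2, 22/15, -2/3).
Solving gives a_0 = -1, a_1 = 11/5, a_2 = 0, so
  g(x) = 11*x/5 - 1.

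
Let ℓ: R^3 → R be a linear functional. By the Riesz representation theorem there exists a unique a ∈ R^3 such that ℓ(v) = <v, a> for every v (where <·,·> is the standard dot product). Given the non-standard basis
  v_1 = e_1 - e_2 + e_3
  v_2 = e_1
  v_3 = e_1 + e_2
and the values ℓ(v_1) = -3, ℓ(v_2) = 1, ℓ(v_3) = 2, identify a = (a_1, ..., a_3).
a = (1, 1, -3)

Write a = (a_1, ..., a_3) in the standard basis. For each basis vector v_i, ℓ(v_i) = <v_i, a> is a linear equation in the a_j's. Collect the n equations into a matrix system V a = ℓ, where row i of V is v_i (expressed in the standard basis). Since V is invertible (lower-triangular with 1s on the diagonal, up to permutation), solve by back-substitution:
  V =
[[1, -1, 1],
 [1, 0, 0],
 [1, 1, 0]]
  V a = (-3, 1, 2)
Solving gives a = (1, 1, -3).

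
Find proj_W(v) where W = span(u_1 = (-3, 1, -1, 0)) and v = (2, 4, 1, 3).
proj_W(v) = (9/11, -3/11, 3/11, 0)

Set up U = [u_1 | ... | u_1] ∈ R^(4×1). The projector onto W = col(U) is P = U (U^T U)^(-1) U^T.
Compute U^T U =
  [11],
and U^T v = (-3).
Solve U^T U · c = U^T v for the coefficients: c = (-3/11). The projection is proj_W(v) = U c.
Check: (v - proj_W(v)) · u_1 = 0  (should be 0).
Result: proj_W(v) = (9/11, -3/11, 3/11, 0).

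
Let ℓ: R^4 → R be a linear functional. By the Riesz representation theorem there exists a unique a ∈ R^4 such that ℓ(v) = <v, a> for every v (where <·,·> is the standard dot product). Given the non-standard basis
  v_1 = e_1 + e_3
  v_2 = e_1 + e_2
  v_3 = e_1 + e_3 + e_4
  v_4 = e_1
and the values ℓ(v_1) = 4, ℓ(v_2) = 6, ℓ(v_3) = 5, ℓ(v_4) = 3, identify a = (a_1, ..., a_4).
a = (3, 3, 1, 1)

Write a = (a_1, ..., a_4) in the standard basis. For each basis vector v_i, ℓ(v_i) = <v_i, a> is a linear equation in the a_j's. Collect the n equations into a matrix system V a = ℓ, where row i of V is v_i (expressed in the standard basis). Since V is invertible (lower-triangular with 1s on the diagonal, up to permutation), solve by back-substitution:
  V =
[[1, 0, 1, 0],
 [1, 1, 0, 0],
 [1, 0, 1, 1],
 [1, 0, 0, 0]]
  V a = (4, 6, 5, 3)
Solving gives a = (3, 3, 1, 1).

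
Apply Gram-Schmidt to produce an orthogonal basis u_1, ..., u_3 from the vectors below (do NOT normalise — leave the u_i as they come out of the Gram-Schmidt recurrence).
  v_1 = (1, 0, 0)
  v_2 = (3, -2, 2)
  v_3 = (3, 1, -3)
Orthogonal basis:
  u_1 = (1, 0, 0)
  u_2 = (0, -2, 2)
  u_3 = (0, -1, -1)

Apply the Gram-Schmidt recurrence
  u_1 = v_1
  u_i = v_i − Σ_{j<i} ((v_i · u_j) / (u_j · u_j)) · u_j.

Step by step this gives:
  u_1 = (1, 0, 0)
  u_2 = (0, -2, 2)
  u_3 = (0, -1, -1)

Orthogonality check:
  u_2 · u_1 = 0 (should be 0)
  u_3 · u_1 = 0 (should be 0)
  u_3 · u_2 = 0 (should be 0)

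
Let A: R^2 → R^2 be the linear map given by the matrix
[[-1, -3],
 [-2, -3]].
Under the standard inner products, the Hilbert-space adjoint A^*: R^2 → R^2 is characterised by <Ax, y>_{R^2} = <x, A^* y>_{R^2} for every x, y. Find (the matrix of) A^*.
A^* = A^T =
[[-1, -2],
 [-3, -3]]

For real matrices with standard dot products, the defining identity <Ax, y> = <x, A^* y> gives (Ax)^T y = x^T (A^*) y, i.e. x^T A^T y = x^T (A^*) y. Since this holds for all x, y, we must have A^* = A^T. Therefore
A^* =
[[-1, -2],
 [-3, -3]].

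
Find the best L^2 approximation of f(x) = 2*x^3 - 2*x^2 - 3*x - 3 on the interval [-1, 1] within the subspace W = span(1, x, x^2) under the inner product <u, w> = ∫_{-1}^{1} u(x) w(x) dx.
g(x) = -2*x^2 - 9*x/5 - 3

The best approximation g ∈ W is the orthogonal projection of f onto W. Writing g = a_0 + a_1 x + a_2 x^2, the coefficients solve the normal equations G · a = b where
  G_{ij} = <φ_i, φ_j> and b_i = <f, φ_i>, with φ_0 = 1, φ_1 = x, φ_2 = x^2.
G =
  [2, 0, 2/3]
  [0, 2/3, 0]
  [2/3, 0, 2/5],
b = (-22/3, -6/5, -14/5).
Solving gives a_0 = -3, a_1 = -9/5, a_2 = -2, so
  g(x) = -2*x^2 - 9*x/5 - 3.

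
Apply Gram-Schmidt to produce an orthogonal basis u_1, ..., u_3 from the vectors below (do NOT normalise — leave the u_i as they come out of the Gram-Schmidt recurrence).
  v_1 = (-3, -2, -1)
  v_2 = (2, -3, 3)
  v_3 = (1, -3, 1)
Orthogonal basis:
  u_1 = (-3, -2, -1)
  u_2 = (19/14, -24/7, 39/14)
  u_3 = (153/299, -119/299, -17/23)

Apply the Gram-Schmidt recurrence
  u_1 = v_1
  u_i = v_i − Σ_{j<i} ((v_i · u_j) / (u_j · u_j)) · u_j.

Step by step this gives:
  u_1 = (-3, -2, -1)
  u_2 = (19/14, -24/7, 39/14)
  u_3 = (153/299, -119/299, -17/23)

Orthogonality check:
  u_2 · u_1 = 0 (should be 0)
  u_3 · u_1 = 0 (should be 0)
  u_3 · u_2 = 0 (should be 0)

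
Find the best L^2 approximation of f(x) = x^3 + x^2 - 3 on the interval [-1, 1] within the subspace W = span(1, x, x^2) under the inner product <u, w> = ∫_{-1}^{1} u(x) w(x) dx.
g(x) = x^2 + 3*x/5 - 3

The best approximation g ∈ W is the orthogonal projection of f onto W. Writing g = a_0 + a_1 x + a_2 x^2, the coefficients solve the normal equations G · a = b where
  G_{ij} = <φ_i, φ_j> and b_i = <f, φ_i>, with φ_0 = 1, φ_1 = x, φ_2 = x^2.
G =
  [2, 0, 2/3]
  [0, 2/3, 0]
  [2/3, 0, 2/5],
b = (-16/3, 2/5, -8/5).
Solving gives a_0 = -3, a_1 = 3/5, a_2 = 1, so
  g(x) = x^2 + 3*x/5 - 3.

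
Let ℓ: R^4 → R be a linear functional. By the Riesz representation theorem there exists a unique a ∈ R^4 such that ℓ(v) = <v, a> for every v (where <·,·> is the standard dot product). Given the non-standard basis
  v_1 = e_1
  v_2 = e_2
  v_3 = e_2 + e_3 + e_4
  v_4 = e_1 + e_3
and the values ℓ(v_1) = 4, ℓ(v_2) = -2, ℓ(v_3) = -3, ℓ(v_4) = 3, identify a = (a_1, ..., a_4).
a = (4, -2, -1, 0)

Write a = (a_1, ..., a_4) in the standard basis. For each basis vector v_i, ℓ(v_i) = <v_i, a> is a linear equation in the a_j's. Collect the n equations into a matrix system V a = ℓ, where row i of V is v_i (expressed in the standard basis). Since V is invertible (lower-triangular with 1s on the diagonal, up to permutation), solve by back-substitution:
  V =
[[1, 0, 0, 0],
 [0, 1, 0, 0],
 [0, 1, 1, 1],
 [1, 0, 1, 0]]
  V a = (4, -2, -3, 3)
Solving gives a = (4, -2, -1, 0).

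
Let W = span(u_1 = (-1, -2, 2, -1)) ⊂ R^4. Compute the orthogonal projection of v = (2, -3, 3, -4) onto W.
proj_W(v) = (-7/5, -14/5, 14/5, -7/5)

Set up U = [u_1 | ... | u_1] ∈ R^(4×1). The projector onto W = col(U) is P = U (U^T U)^(-1) U^T.
Compute U^T U =
  [10],
and U^T v = (14).
Solve U^T U · c = U^T v for the coefficients: c = (7/5). The projection is proj_W(v) = U c.
Check: (v - proj_W(v)) · u_1 = 0  (should be 0).
Result: proj_W(v) = (-7/5, -14/5, 14/5, -7/5).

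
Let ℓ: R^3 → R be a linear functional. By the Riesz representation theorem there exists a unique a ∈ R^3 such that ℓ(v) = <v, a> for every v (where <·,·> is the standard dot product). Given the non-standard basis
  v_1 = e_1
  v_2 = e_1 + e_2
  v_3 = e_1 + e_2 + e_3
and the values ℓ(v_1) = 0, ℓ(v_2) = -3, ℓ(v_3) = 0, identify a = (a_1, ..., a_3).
a = (0, -3, 3)

Write a = (a_1, ..., a_3) in the standard basis. For each basis vector v_i, ℓ(v_i) = <v_i, a> is a linear equation in the a_j's. Collect the n equations into a matrix system V a = ℓ, where row i of V is v_i (expressed in the standard basis). Since V is invertible (lower-triangular with 1s on the diagonal, up to permutation), solve by back-substitution:
  V =
[[1, 0, 0],
 [1, 1, 0],
 [1, 1, 1]]
  V a = (0, -3, 0)
Solving gives a = (0, -3, 3).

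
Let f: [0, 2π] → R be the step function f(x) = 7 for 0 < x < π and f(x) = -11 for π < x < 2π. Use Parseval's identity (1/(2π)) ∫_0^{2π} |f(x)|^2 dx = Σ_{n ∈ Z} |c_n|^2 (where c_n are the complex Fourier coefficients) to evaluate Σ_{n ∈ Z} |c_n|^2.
Σ |c_n|^2 = 85

Parseval equates the L^2 energy of f (normalised by 1/(2π)) with the ℓ^2 sum of its Fourier coefficients: (1/(2π)) ∫_0^{2π} |f|^2 = Σ |c_n|^2.
Compute the left side: (1/(2π)) [∫_0^π 7^2 dx + ∫_π^{2π} (-11)^2 dx] = (1/(2π)) · (49π + 121π) = (49 + 121)/2 = 85.
So Σ_{n ∈ Z} |c_n|^2 = 85.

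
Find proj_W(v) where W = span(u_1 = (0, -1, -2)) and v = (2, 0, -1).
proj_W(v) = (0, -2/5, -4/5)

Set up U = [u_1 | ... | u_1] ∈ R^(3×1). The projector onto W = col(U) is P = U (U^T U)^(-1) U^T.
Compute U^T U =
  [5],
and U^T v = (2).
Solve U^T U · c = U^T v for the coefficients: c = (2/5). The projection is proj_W(v) = U c.
Check: (v - proj_W(v)) · u_1 = 0  (should be 0).
Result: proj_W(v) = (0, -2/5, -4/5).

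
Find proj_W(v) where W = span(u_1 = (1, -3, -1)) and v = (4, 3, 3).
proj_W(v) = (-8/11, 24/11, 8/11)

Set up U = [u_1 | ... | u_1] ∈ R^(3×1). The projector onto W = col(U) is P = U (U^T U)^(-1) U^T.
Compute U^T U =
  [11],
and U^T v = (-8).
Solve U^T U · c = U^T v for the coefficients: c = (-8/11). The projection is proj_W(v) = U c.
Check: (v - proj_W(v)) · u_1 = 0  (should be 0).
Result: proj_W(v) = (-8/11, 24/11, 8/11).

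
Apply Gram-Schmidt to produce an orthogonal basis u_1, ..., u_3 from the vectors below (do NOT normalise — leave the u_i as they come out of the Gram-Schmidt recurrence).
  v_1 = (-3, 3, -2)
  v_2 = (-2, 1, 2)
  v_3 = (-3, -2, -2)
Orthogonal basis:
  u_1 = (-3, 3, -2)
  u_2 = (-29/22, 7/22, 27/11)
  u_3 = (-400/173, -500/173, -150/173)

Apply the Gram-Schmidt recurrence
  u_1 = v_1
  u_i = v_i − Σ_{j<i} ((v_i · u_j) / (u_j · u_j)) · u_j.

Step by step this gives:
  u_1 = (-3, 3, -2)
  u_2 = (-29/22, 7/22, 27/11)
  u_3 = (-400/173, -500/173, -150/173)

Orthogonality check:
  u_2 · u_1 = 0 (should be 0)
  u_3 · u_1 = 0 (should be 0)
  u_3 · u_2 = 0 (should be 0)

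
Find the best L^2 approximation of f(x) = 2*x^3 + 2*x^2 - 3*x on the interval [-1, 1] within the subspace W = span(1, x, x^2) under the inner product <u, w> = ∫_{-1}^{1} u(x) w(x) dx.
g(x) = 2*x^2 - 9*x/5

The best approximation g ∈ W is the orthogonal projection of f onto W. Writing g = a_0 + a_1 x + a_2 x^2, the coefficients solve the normal equations G · a = b where
  G_{ij} = <φ_i, φ_j> and b_i = <f, φ_i>, with φ_0 = 1, φ_1 = x, φ_2 = x^2.
G =
  [2, 0, 2/3]
  [0, 2/3, 0]
  [2/3, 0, 2/5],
b = (4/3, -6/5, 4/5).
Solving gives a_0 = 0, a_1 = -9/5, a_2 = 2, so
  g(x) = 2*x^2 - 9*x/5.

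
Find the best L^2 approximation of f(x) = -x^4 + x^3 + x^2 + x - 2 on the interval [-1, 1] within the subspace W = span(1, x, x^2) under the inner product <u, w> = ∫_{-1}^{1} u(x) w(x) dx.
g(x) = x^2/7 + 8*x/5 - 67/35

The best approximation g ∈ W is the orthogonal projection of f onto W. Writing g = a_0 + a_1 x + a_2 x^2, the coefficients solve the normal equations G · a = b where
  G_{ij} = <φ_i, φ_j> and b_i = <f, φ_i>, with φ_0 = 1, φ_1 = x, φ_2 = x^2.
G =
  [2, 0, 2/3]
  [0, 2/3, 0]
  [2/3, 0, 2/5],
b = (-56/15, 16/15, -128/105).
Solving gives a_0 = -67/35, a_1 = 8/5, a_2 = 1/7, so
  g(x) = x^2/7 + 8*x/5 - 67/35.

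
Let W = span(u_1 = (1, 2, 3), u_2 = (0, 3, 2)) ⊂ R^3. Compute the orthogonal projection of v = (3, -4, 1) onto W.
proj_W(v) = (47/19, -80/19, 25/19)

Set up U = [u_1 | ... | u_2] ∈ R^(3×2). The projector onto W = col(U) is P = U (U^T U)^(-1) U^T.
Compute U^T U =
  [14, 12]
  [12, 13],
and U^T v = (-2, -10).
Solve U^T U · c = U^T v for the coefficients: c = (47/19, -58/19). The projection is proj_W(v) = U c.
Check: (v - proj_W(v)) · u_1 = 0  (should be 0).
Check: (v - proj_W(v)) · u_2 = 0  (should be 0).
Result: proj_W(v) = (47/19, -80/19, 25/19).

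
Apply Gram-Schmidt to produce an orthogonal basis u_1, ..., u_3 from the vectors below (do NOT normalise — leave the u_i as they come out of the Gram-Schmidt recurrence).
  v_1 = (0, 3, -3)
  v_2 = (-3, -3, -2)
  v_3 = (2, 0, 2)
Orthogonal basis:
  u_1 = (0, 3, -3)
  u_2 = (-3, -5/2, -5/2)
  u_3 = (20/43, -12/43, -12/43)

Apply the Gram-Schmidt recurrence
  u_1 = v_1
  u_i = v_i − Σ_{j<i} ((v_i · u_j) / (u_j · u_j)) · u_j.

Step by step this gives:
  u_1 = (0, 3, -3)
  u_2 = (-3, -5/2, -5/2)
  u_3 = (20/43, -12/43, -12/43)

Orthogonality check:
  u_2 · u_1 = 0 (should be 0)
  u_3 · u_1 = 0 (should be 0)
  u_3 · u_2 = 0 (should be 0)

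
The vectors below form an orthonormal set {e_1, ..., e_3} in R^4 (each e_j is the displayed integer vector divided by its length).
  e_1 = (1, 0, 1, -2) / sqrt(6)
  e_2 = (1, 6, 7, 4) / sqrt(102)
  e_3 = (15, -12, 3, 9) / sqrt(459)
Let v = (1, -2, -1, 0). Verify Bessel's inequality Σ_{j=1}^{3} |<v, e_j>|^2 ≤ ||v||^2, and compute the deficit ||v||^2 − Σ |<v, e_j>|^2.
Σ |<v, e_j>|^2 = 6; ||v||^2 = 6; deficit = 0

Write each e_j = u_j / sqrt(<u_j, u_j>) where u_j is the displayed integer vector. Then <v, e_j> = <v, u_j> / sqrt(<u_j, u_j>), so |<v, e_j>|^2 = <v, u_j>^2 / <u_j, u_j>.
Coefficients: <v, e_1> = 0/sqrt(6), <v, e_2> = -18/sqrt(102), <v, e_3> = 36/sqrt(459).
Square and sum: Σ |<v, e_j>|^2 = 6.
Compute ||v||^2 = v·v = 6.
Deficit = 6 − 6 = 0 ≥ 0, confirming Bessel's inequality. (The deficit equals ||v − Σ <v,e_j> e_j||^2, the squared distance from v to span{e_j}.)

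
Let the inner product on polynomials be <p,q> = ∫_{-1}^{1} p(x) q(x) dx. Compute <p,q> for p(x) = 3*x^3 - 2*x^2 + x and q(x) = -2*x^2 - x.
<p,q> = -4/15

Expand the product: p(x)·q(x) = -6*x^5 + x^4 - x^2.
∫_{-1}^{1} of each monomial x^k gives [2/(k+1) if k even, 0 if k odd]. Integrating term-by-term (or equivalently evaluating the antiderivative F(x) = -x^6 + x^5/5 - x^3/3 at the endpoints):
  F(1) − F(−1) = -17/15 − (-13/15) = -4/15.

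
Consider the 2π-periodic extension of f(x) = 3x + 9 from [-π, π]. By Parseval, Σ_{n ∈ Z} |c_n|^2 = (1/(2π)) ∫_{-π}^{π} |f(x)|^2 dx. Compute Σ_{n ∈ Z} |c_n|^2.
Σ |c_n|^2 = 3π^2 + 81

Expand and integrate term by term over [-π, π]:
  ∫ (3x)^2 dx = 9·(2π^3/3); ∫ 2·3·(9)·x dx = 0 (odd integrand); ∫ 9^2 dx = 81·2π.
So (1/(2π)) ∫_{-π}^{π} (3x + 9)^2 dx = 9π^2/3 + 81 = 3π^2 + 81.
Parseval ⇒ Σ |c_n|^2 = 3π^2 + 81.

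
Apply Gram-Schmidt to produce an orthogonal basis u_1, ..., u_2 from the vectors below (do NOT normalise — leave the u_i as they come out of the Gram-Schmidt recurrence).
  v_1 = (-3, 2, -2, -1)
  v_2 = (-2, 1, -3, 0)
Orthogonal basis:
  u_1 = (-3, 2, -2, -1)
  u_2 = (1/3, -5/9, -13/9, 7/9)

Apply the Gram-Schmidt recurrence
  u_1 = v_1
  u_i = v_i − Σ_{j<i} ((v_i · u_j) / (u_j · u_j)) · u_j.

Step by step this gives:
  u_1 = (-3, 2, -2, -1)
  u_2 = (1/3, -5/9, -13/9, 7/9)

Orthogonality check:
  u_2 · u_1 = 0 (should be 0)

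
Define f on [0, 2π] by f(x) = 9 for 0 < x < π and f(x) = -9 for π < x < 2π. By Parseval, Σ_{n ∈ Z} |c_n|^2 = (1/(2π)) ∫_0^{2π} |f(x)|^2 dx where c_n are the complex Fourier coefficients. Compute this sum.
Σ |c_n|^2 = 81

Parseval equates the L^2 energy of f (normalised by 1/(2π)) with the ℓ^2 sum of its Fourier coefficients: (1/(2π)) ∫_0^{2π} |f|^2 = Σ |c_n|^2.
Compute the left side: (1/(2π)) [∫_0^π 9^2 dx + ∫_π^{2π} (-9)^2 dx] = (1/(2π)) · (81π + 81π) = (81 + 81)/2 = 81.
So Σ_{n ∈ Z} |c_n|^2 = 81.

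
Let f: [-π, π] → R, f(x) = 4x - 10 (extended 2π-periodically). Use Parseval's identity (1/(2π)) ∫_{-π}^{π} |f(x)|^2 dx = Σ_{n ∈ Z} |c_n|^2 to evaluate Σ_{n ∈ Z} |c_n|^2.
Σ |c_n|^2 = 16π^2/3 + 100

Expand and integrate term by term over [-π, π]:
  ∫ (4x)^2 dx = 16·(2π^3/3); ∫ 2·4·(-10)·x dx = 0 (odd integrand); ∫ (-10)^2 dx = 100·2π.
So (1/(2π)) ∫_{-π}^{π} (4x - 10)^2 dx = 16π^2/3 + 100 = 16π^2/3 + 100.
Parseval ⇒ Σ |c_n|^2 = 16π^2/3 + 100.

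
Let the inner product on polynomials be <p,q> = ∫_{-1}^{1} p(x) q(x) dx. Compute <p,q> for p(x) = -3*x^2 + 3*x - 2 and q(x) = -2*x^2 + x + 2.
<p,q> = -74/15

Expand the product: p(x)·q(x) = 6*x^4 - 9*x^3 + x^2 + 4*x - 4.
∫_{-1}^{1} of each monomial x^k gives [2/(k+1) if k even, 0 if k odd]. Integrating term-by-term (or equivalently evaluating the antiderivative F(x) = 6*x^5/5 - 9*x^4/4 + x^3/3 + 2*x^2 - 4*x at the endpoints):
  F(1) − F(−1) = -163/60 − (133/60) = -74/15.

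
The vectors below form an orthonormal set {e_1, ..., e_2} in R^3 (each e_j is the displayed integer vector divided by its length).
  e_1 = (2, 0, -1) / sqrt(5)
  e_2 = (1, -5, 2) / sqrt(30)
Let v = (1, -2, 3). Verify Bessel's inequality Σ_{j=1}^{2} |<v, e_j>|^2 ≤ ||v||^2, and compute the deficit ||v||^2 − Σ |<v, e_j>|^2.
Σ |<v, e_j>|^2 = 59/6; ||v||^2 = 14; deficit = 25/6

Write each e_j = u_j / sqrt(<u_j, u_j>) where u_j is the displayed integer vector. Then <v, e_j> = <v, u_j> / sqrt(<u_j, u_j>), so |<v, e_j>|^2 = <v, u_j>^2 / <u_j, u_j>.
Coefficients: <v, e_1> = -1/sqrt(5), <v, e_2> = 17/sqrt(30).
Square and sum: Σ |<v, e_j>|^2 = 59/6.
Compute ||v||^2 = v·v = 14.
Deficit = 14 − 59/6 = 25/6 ≥ 0, confirming Bessel's inequality. (The deficit equals ||v − Σ <v,e_j> e_j||^2, the squared distance from v to span{e_j}.)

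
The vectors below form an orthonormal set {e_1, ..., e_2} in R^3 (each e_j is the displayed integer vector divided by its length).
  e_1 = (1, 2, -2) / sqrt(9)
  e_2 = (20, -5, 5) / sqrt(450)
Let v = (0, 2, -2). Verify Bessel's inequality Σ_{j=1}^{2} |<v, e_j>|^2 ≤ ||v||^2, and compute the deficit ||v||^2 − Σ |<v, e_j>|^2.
Σ |<v, e_j>|^2 = 8; ||v||^2 = 8; deficit = 0

Write each e_j = u_j / sqrt(<u_j, u_j>) where u_j is the displayed integer vector. Then <v, e_j> = <v, u_j> / sqrt(<u_j, u_j>), so |<v, e_j>|^2 = <v, u_j>^2 / <u_j, u_j>.
Coefficients: <v, e_1> = 8/sqrt(9), <v, e_2> = -20/sqrt(450).
Square and sum: Σ |<v, e_j>|^2 = 8.
Compute ||v||^2 = v·v = 8.
Deficit = 8 − 8 = 0 ≥ 0, confirming Bessel's inequality. (The deficit equals ||v − Σ <v,e_j> e_j||^2, the squared distance from v to span{e_j}.)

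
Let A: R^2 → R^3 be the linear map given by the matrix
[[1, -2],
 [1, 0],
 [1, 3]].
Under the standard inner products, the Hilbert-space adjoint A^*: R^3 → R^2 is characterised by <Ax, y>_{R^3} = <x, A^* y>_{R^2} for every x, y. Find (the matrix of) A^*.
A^* = A^T =
[[1, 1, 1],
 [-2, 0, 3]]

For real matrices with standard dot products, the defining identity <Ax, y> = <x, A^* y> gives (Ax)^T y = x^T (A^*) y, i.e. x^T A^T y = x^T (A^*) y. Since this holds for all x, y, we must have A^* = A^T. Therefore
A^* =
[[1, 1, 1],
 [-2, 0, 3]].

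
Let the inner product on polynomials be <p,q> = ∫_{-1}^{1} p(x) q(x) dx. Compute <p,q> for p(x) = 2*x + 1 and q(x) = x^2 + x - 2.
<p,q> = -2

Expand the product: p(x)·q(x) = 2*x^3 + 3*x^2 - 3*x - 2.
∫_{-1}^{1} of each monomial x^k gives [2/(k+1) if k even, 0 if k odd]. Integrating term-by-term (or equivalently evaluating the antiderivative F(x) = x^4/2 + x^3 - 3*x^2/2 - 2*x at the endpoints):
  F(1) − F(−1) = -2 − (0) = -2.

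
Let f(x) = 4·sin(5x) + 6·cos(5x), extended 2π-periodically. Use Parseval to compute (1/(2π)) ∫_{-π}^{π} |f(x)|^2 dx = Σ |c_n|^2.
Σ |c_n|^2 = 26

Expand |f|^2 and use orthogonality of {sin(nx), cos(mx)} on [-π, π]:
  ∫_{-π}^{π} sin(nx)^2 dx = π, ∫ cos(mx)^2 dx = π, and cross terms integrate to 0.
So ∫_{-π}^{π} f(x)^2 dx = 4^2 · π + 6^2 · π = (16 + 36)π.
Divide by 2π: (16 + 36)/2 = 26.
By Parseval, this equals Σ |c_n|^2.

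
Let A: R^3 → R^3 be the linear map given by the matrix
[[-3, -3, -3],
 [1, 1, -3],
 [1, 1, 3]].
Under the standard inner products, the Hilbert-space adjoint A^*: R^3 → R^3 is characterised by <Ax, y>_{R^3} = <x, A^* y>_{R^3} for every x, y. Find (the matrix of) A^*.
A^* = A^T =
[[-3, 1, 1],
 [-3, 1, 1],
 [-3, -3, 3]]

For real matrices with standard dot products, the defining identity <Ax, y> = <x, A^* y> gives (Ax)^T y = x^T (A^*) y, i.e. x^T A^T y = x^T (A^*) y. Since this holds for all x, y, we must have A^* = A^T. Therefore
A^* =
[[-3, 1, 1],
 [-3, 1, 1],
 [-3, -3, 3]].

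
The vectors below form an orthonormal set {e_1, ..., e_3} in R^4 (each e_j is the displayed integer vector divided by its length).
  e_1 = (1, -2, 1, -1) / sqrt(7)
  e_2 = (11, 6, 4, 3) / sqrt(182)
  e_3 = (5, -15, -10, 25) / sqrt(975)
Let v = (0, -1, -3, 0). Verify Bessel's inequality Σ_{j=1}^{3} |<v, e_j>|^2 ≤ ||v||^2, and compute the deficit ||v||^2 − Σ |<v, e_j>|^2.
Σ |<v, e_j>|^2 = 4; ||v||^2 = 10; deficit = 6

Write each e_j = u_j / sqrt(<u_j, u_j>) where u_j is the displayed integer vector. Then <v, e_j> = <v, u_j> / sqrt(<u_j, u_j>), so |<v, e_j>|^2 = <v, u_j>^2 / <u_j, u_j>.
Coefficients: <v, e_1> = -1/sqrt(7), <v, e_2> = -18/sqrt(182), <v, e_3> = 45/sqrt(975).
Square and sum: Σ |<v, e_j>|^2 = 4.
Compute ||v||^2 = v·v = 10.
Deficit = 10 − 4 = 6 ≥ 0, confirming Bessel's inequality. (The deficit equals ||v − Σ <v,e_j> e_j||^2, the squared distance from v to span{e_j}.)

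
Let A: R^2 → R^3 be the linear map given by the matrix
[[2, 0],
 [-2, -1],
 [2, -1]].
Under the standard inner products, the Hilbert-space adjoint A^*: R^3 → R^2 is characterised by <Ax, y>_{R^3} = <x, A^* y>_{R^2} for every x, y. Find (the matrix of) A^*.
A^* = A^T =
[[2, -2, 2],
 [0, -1, -1]]

For real matrices with standard dot products, the defining identity <Ax, y> = <x, A^* y> gives (Ax)^T y = x^T (A^*) y, i.e. x^T A^T y = x^T (A^*) y. Since this holds for all x, y, we must have A^* = A^T. Therefore
A^* =
[[2, -2, 2],
 [0, -1, -1]].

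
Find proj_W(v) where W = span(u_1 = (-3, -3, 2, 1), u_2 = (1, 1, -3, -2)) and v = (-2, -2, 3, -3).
proj_W(v) = (-332/149, -332/149, 107/149, 29/149)

Set up U = [u_1 | ... | u_2] ∈ R^(4×2). The projector onto W = col(U) is P = U (U^T U)^(-1) U^T.
Compute U^T U =
  [23, -14]
  [-14, 15],
and U^T v = (15, -7).
Solve U^T U · c = U^T v for the coefficients: c = (127/149, 49/149). The projection is proj_W(v) = U c.
Check: (v - proj_W(v)) · u_1 = 0  (should be 0).
Check: (v - proj_W(v)) · u_2 = 0  (should be 0).
Result: proj_W(v) = (-332/149, -332/149, 107/149, 29/149).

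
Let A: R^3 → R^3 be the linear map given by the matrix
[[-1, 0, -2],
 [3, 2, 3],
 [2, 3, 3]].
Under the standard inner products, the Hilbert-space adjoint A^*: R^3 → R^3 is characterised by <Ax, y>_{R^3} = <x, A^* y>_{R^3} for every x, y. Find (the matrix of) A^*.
A^* = A^T =
[[-1, 3, 2],
 [0, 2, 3],
 [-2, 3, 3]]

For real matrices with standard dot products, the defining identity <Ax, y> = <x, A^* y> gives (Ax)^T y = x^T (A^*) y, i.e. x^T A^T y = x^T (A^*) y. Since this holds for all x, y, we must have A^* = A^T. Therefore
A^* =
[[-1, 3, 2],
 [0, 2, 3],
 [-2, 3, 3]].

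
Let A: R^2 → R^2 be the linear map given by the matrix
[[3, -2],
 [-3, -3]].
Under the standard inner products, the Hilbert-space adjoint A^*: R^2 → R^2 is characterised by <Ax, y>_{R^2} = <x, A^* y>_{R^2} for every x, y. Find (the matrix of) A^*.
A^* = A^T =
[[3, -3],
 [-2, -3]]

For real matrices with standard dot products, the defining identity <Ax, y> = <x, A^* y> gives (Ax)^T y = x^T (A^*) y, i.e. x^T A^T y = x^T (A^*) y. Since this holds for all x, y, we must have A^* = A^T. Therefore
A^* =
[[3, -3],
 [-2, -3]].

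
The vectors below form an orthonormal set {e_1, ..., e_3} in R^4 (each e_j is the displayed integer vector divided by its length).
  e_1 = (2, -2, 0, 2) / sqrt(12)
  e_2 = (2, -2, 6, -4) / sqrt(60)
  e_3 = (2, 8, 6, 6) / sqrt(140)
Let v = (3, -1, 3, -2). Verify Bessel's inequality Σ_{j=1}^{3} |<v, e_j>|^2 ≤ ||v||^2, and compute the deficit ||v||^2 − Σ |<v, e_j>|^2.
Σ |<v, e_j>|^2 = 145/7; ||v||^2 = 23; deficit = 16/7

Write each e_j = u_j / sqrt(<u_j, u_j>) where u_j is the displayed integer vector. Then <v, e_j> = <v, u_j> / sqrt(<u_j, u_j>), so |<v, e_j>|^2 = <v, u_j>^2 / <u_j, u_j>.
Coefficients: <v, e_1> = 4/sqrt(12), <v, e_2> = 34/sqrt(60), <v, e_3> = 4/sqrt(140).
Square and sum: Σ |<v, e_j>|^2 = 145/7.
Compute ||v||^2 = v·v = 23.
Deficit = 23 − 145/7 = 16/7 ≥ 0, confirming Bessel's inequality. (The deficit equals ||v − Σ <v,e_j> e_j||^2, the squared distance from v to span{e_j}.)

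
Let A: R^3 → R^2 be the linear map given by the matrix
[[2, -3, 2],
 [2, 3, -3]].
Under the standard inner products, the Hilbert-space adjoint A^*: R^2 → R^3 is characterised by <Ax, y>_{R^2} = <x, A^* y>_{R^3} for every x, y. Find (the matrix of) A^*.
A^* = A^T =
[[2, 2],
 [-3, 3],
 [2, -3]]

For real matrices with standard dot products, the defining identity <Ax, y> = <x, A^* y> gives (Ax)^T y = x^T (A^*) y, i.e. x^T A^T y = x^T (A^*) y. Since this holds for all x, y, we must have A^* = A^T. Therefore
A^* =
[[2, 2],
 [-3, 3],
 [2, -3]].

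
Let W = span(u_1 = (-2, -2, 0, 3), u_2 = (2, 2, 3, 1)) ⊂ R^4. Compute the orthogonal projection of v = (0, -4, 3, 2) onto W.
proj_W(v) = (-292/281, -292/281, 363/281, 922/281)

Set up U = [u_1 | ... | u_2] ∈ R^(4×2). The projector onto W = col(U) is P = U (U^T U)^(-1) U^T.
Compute U^T U =
  [17, -5]
  [-5, 18],
and U^T v = (14, 3).
Solve U^T U · c = U^T v for the coefficients: c = (267/281, 121/281). The projection is proj_W(v) = U c.
Check: (v - proj_W(v)) · u_1 = 0  (should be 0).
Check: (v - proj_W(v)) · u_2 = 0  (should be 0).
Result: proj_W(v) = (-292/281, -292/281, 363/281, 922/281).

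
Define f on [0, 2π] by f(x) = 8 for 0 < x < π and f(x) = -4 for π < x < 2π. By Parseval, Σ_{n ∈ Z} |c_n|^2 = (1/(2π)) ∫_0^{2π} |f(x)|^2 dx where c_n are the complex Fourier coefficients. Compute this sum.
Σ |c_n|^2 = 40

Parseval equates the L^2 energy of f (normalised by 1/(2π)) with the ℓ^2 sum of its Fourier coefficients: (1/(2π)) ∫_0^{2π} |f|^2 = Σ |c_n|^2.
Compute the left side: (1/(2π)) [∫_0^π 8^2 dx + ∫_π^{2π} (-4)^2 dx] = (1/(2π)) · (64π + 16π) = (64 + 16)/2 = 40.
So Σ_{n ∈ Z} |c_n|^2 = 40.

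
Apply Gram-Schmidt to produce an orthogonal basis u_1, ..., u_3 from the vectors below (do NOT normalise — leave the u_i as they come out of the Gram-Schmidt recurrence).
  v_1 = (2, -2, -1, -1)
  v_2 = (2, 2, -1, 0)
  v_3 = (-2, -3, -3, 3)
Orthogonal basis:
  u_1 = (2, -2, -1, -1)
  u_2 = (9/5, 11/5, -9/10, 1/10)
  u_3 = (-84/89, -73/89, -314/89, 292/89)

Apply the Gram-Schmidt recurrence
  u_1 = v_1
  u_i = v_i − Σ_{j<i} ((v_i · u_j) / (u_j · u_j)) · u_j.

Step by step this gives:
  u_1 = (2, -2, -1, -1)
  u_2 = (9/5, 11/5, -9/10, 1/10)
  u_3 = (-84/89, -73/89, -314/89, 292/89)

Orthogonality check:
  u_2 · u_1 = 0 (should be 0)
  u_3 · u_1 = 0 (should be 0)
  u_3 · u_2 = 0 (should be 0)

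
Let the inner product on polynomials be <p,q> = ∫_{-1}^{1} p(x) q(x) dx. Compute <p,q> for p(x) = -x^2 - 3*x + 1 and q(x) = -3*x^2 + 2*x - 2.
<p,q> = -112/15

Expand the product: p(x)·q(x) = 3*x^4 + 7*x^3 - 7*x^2 + 8*x - 2.
∫_{-1}^{1} of each monomial x^k gives [2/(k+1) if k even, 0 if k odd]. Integrating term-by-term (or equivalently evaluating the antiderivative F(x) = 3*x^5/5 + 7*x^4/4 - 7*x^3/3 + 4*x^2 - 2*x at the endpoints):
  F(1) − F(−1) = 121/60 − (569/60) = -112/15.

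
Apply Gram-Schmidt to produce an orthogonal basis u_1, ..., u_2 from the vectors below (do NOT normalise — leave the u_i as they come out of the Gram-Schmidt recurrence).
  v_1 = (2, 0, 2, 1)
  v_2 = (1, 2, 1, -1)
Orthogonal basis:
  u_1 = (2, 0, 2, 1)
  u_2 = (1/3, 2, 1/3, -4/3)

Apply the Gram-Schmidt recurrence
  u_1 = v_1
  u_i = v_i − Σ_{j<i} ((v_i · u_j) / (u_j · u_j)) · u_j.

Step by step this gives:
  u_1 = (2, 0, 2, 1)
  u_2 = (1/3, 2, 1/3, -4/3)

Orthogonality check:
  u_2 · u_1 = 0 (should be 0)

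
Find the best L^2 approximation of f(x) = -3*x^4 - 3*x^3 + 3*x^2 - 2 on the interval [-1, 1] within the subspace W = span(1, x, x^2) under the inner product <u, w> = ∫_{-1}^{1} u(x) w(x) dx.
g(x) = 3*x^2/7 - 9*x/5 - 61/35

The best approximation g ∈ W is the orthogonal projection of f onto W. Writing g = a_0 + a_1 x + a_2 x^2, the coefficients solve the normal equations G · a = b where
  G_{ij} = <φ_i, φ_j> and b_i = <f, φ_i>, with φ_0 = 1, φ_1 = x, φ_2 = x^2.
G =
  [2, 0, 2/3]
  [0, 2/3, 0]
  [2/3, 0, 2/5],
b = (-16/5, -6/5, -104/105).
Solving gives a_0 = -61/35, a_1 = -9/5, a_2 = 3/7, so
  g(x) = 3*x^2/7 - 9*x/5 - 61/35.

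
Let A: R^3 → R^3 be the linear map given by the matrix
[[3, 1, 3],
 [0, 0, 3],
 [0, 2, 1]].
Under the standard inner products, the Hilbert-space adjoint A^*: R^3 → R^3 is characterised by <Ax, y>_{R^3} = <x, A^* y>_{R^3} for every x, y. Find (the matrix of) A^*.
A^* = A^T =
[[3, 0, 0],
 [1, 0, 2],
 [3, 3, 1]]

For real matrices with standard dot products, the defining identity <Ax, y> = <x, A^* y> gives (Ax)^T y = x^T (A^*) y, i.e. x^T A^T y = x^T (A^*) y. Since this holds for all x, y, we must have A^* = A^T. Therefore
A^* =
[[3, 0, 0],
 [1, 0, 2],
 [3, 3, 1]].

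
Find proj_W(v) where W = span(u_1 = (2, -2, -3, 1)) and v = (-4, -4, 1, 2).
proj_W(v) = (-1/9, 1/9, 1/6, -1/18)

Set up U = [u_1 | ... | u_1] ∈ R^(4×1). The projector onto W = col(U) is P = U (U^T U)^(-1) U^T.
Compute U^T U =
  [18],
and U^T v = (-1).
Solve U^T U · c = U^T v for the coefficients: c = (-1/18). The projection is proj_W(v) = U c.
Check: (v - proj_W(v)) · u_1 = 0  (should be 0).
Result: proj_W(v) = (-1/9, 1/9, 1/6, -1/18).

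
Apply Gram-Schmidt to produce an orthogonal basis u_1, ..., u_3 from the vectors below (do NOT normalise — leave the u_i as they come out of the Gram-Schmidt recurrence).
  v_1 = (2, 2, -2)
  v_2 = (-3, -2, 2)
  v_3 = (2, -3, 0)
Orthogonal basis:
  u_1 = (2, 2, -2)
  u_2 = (-2/3, 1/3, -1/3)
  u_3 = (0, -3/2, -3/2)

Apply the Gram-Schmidt recurrence
  u_1 = v_1
  u_i = v_i − Σ_{j<i} ((v_i · u_j) / (u_j · u_j)) · u_j.

Step by step this gives:
  u_1 = (2, 2, -2)
  u_2 = (-2/3, 1/3, -1/3)
  u_3 = (0, -3/2, -3/2)

Orthogonality check:
  u_2 · u_1 = 0 (should be 0)
  u_3 · u_1 = 0 (should be 0)
  u_3 · u_2 = 0 (should be 0)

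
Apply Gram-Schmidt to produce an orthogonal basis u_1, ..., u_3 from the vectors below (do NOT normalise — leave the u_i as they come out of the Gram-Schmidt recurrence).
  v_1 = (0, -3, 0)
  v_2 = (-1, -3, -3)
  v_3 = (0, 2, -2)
Orthogonal basis:
  u_1 = (0, -3, 0)
  u_2 = (-1, 0, -3)
  u_3 = (3/5, 0, -1/5)

Apply the Gram-Schmidt recurrence
  u_1 = v_1
  u_i = v_i − Σ_{j<i} ((v_i · u_j) / (u_j · u_j)) · u_j.

Step by step this gives:
  u_1 = (0, -3, 0)
  u_2 = (-1, 0, -3)
  u_3 = (3/5, 0, -1/5)

Orthogonality check:
  u_2 · u_1 = 0 (should be 0)
  u_3 · u_1 = 0 (should be 0)
  u_3 · u_2 = 0 (should be 0)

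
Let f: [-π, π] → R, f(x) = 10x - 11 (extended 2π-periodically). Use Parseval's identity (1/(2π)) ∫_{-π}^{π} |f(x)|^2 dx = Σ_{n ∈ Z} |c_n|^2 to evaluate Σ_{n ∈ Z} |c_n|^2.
Σ |c_n|^2 = 100π^2/3 + 121

Expand and integrate term by term over [-π, π]:
  ∫ (10x)^2 dx = 100·(2π^3/3); ∫ 2·10·(-11)·x dx = 0 (odd integrand); ∫ (-11)^2 dx = 121·2π.
So (1/(2π)) ∫_{-π}^{π} (10x - 11)^2 dx = 100π^2/3 + 121 = 100π^2/3 + 121.
Parseval ⇒ Σ |c_n|^2 = 100π^2/3 + 121.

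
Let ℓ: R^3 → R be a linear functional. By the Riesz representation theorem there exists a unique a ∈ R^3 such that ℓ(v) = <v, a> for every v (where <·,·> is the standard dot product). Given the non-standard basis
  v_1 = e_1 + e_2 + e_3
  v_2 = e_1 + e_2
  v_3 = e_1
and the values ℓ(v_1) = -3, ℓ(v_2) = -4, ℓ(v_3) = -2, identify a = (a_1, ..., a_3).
a = (-2, -2, 1)

Write a = (a_1, ..., a_3) in the standard basis. For each basis vector v_i, ℓ(v_i) = <v_i, a> is a linear equation in the a_j's. Collect the n equations into a matrix system V a = ℓ, where row i of V is v_i (expressed in the standard basis). Since V is invertible (lower-triangular with 1s on the diagonal, up to permutation), solve by back-substitution:
  V =
[[1, 1, 1],
 [1, 1, 0],
 [1, 0, 0]]
  V a = (-3, -4, -2)
Solving gives a = (-2, -2, 1).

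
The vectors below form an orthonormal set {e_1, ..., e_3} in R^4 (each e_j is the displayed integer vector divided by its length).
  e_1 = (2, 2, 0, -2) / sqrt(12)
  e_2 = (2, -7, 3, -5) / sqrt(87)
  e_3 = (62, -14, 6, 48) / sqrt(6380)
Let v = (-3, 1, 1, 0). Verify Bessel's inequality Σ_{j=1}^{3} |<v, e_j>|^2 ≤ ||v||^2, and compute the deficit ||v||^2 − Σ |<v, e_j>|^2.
Σ |<v, e_j>|^2 = 461/55; ||v||^2 = 11; deficit = 144/55

Write each e_j = u_j / sqrt(<u_j, u_j>) where u_j is the displayed integer vector. Then <v, e_j> = <v, u_j> / sqrt(<u_j, u_j>), so |<v, e_j>|^2 = <v, u_j>^2 / <u_j, u_j>.
Coefficients: <v, e_1> = -4/sqrt(12), <v, e_2> = -10/sqrt(87), <v, e_3> = -194/sqrt(6380).
Square and sum: Σ |<v, e_j>|^2 = 461/55.
Compute ||v||^2 = v·v = 11.
Deficit = 11 − 461/55 = 144/55 ≥ 0, confirming Bessel's inequality. (The deficit equals ||v − Σ <v,e_j> e_j||^2, the squared distance from v to span{e_j}.)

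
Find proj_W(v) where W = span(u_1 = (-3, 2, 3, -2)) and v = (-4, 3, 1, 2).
proj_W(v) = (-51/26, 17/13, 51/26, -17/13)

Set up U = [u_1 | ... | u_1] ∈ R^(4×1). The projector onto W = col(U) is P = U (U^T U)^(-1) U^T.
Compute U^T U =
  [26],
and U^T v = (17).
Solve U^T U · c = U^T v for the coefficients: c = (17/26). The projection is proj_W(v) = U c.
Check: (v - proj_W(v)) · u_1 = 0  (should be 0).
Result: proj_W(v) = (-51/26, 17/13, 51/26, -17/13).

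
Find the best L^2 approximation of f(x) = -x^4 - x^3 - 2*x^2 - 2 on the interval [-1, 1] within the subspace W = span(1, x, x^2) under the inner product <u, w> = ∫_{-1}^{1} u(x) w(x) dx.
g(x) = -20*x^2/7 - 3*x/5 - 67/35

The best approximation g ∈ W is the orthogonal projection of f onto W. Writing g = a_0 + a_1 x + a_2 x^2, the coefficients solve the normal equations G · a = b where
  G_{ij} = <φ_i, φ_j> and b_i = <f, φ_i>, with φ_0 = 1, φ_1 = x, φ_2 = x^2.
G =
  [2, 0, 2/3]
  [0, 2/3, 0]
  [2/3, 0, 2/5],
b = (-86/15, -2/5, -254/105).
Solving gives a_0 = -67/35, a_1 = -3/5, a_2 = -20/7, so
  g(x) = -20*x^2/7 - 3*x/5 - 67/35.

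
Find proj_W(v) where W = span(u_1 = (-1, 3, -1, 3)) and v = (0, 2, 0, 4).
proj_W(v) = (-9/10, 27/10, -9/10, 27/10)

Set up U = [u_1 | ... | u_1] ∈ R^(4×1). The projector onto W = col(U) is P = U (U^T U)^(-1) U^T.
Compute U^T U =
  [20],
and U^T v = (18).
Solve U^T U · c = U^T v for the coefficients: c = (9/10). The projection is proj_W(v) = U c.
Check: (v - proj_W(v)) · u_1 = 0  (should be 0).
Result: proj_W(v) = (-9/10, 27/10, -9/10, 27/10).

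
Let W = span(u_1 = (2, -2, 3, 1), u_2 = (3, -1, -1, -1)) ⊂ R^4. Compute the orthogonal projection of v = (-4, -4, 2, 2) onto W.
proj_W(v) = (-57/25, -1/5, 17/5, 49/25)

Set up U = [u_1 | ... | u_2] ∈ R^(4×2). The projector onto W = col(U) is P = U (U^T U)^(-1) U^T.
Compute U^T U =
  [18, 4]
  [4, 12],
and U^T v = (8, -12).
Solve U^T U · c = U^T v for the coefficients: c = (18/25, -31/25). The projection is proj_W(v) = U c.
Check: (v - proj_W(v)) · u_1 = 0  (should be 0).
Check: (v - proj_W(v)) · u_2 = 0  (should be 0).
Result: proj_W(v) = (-57/25, -1/5, 17/5, 49/25).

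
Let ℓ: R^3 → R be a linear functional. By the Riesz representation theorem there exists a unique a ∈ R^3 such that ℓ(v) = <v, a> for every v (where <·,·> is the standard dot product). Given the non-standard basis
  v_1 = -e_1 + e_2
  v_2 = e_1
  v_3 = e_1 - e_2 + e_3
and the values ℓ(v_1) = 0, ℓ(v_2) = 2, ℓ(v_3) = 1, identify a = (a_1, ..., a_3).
a = (2, 2, 1)

Write a = (a_1, ..., a_3) in the standard basis. For each basis vector v_i, ℓ(v_i) = <v_i, a> is a linear equation in the a_j's. Collect the n equations into a matrix system V a = ℓ, where row i of V is v_i (expressed in the standard basis). Since V is invertible (lower-triangular with 1s on the diagonal, up to permutation), solve by back-substitution:
  V =
[[-1, 1, 0],
 [1, 0, 0],
 [1, -1, 1]]
  V a = (0, 2, 1)
Solving gives a = (2, 2, 1).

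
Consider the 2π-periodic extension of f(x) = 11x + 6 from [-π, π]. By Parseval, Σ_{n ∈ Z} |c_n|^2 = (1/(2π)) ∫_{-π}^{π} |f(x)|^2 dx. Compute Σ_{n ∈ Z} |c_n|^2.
Σ |c_n|^2 = 121π^2/3 + 36

Expand and integrate term by term over [-π, π]:
  ∫ (11x)^2 dx = 121·(2π^3/3); ∫ 2·11·(6)·x dx = 0 (odd integrand); ∫ 6^2 dx = 36·2π.
So (1/(2π)) ∫_{-π}^{π} (11x + 6)^2 dx = 121π^2/3 + 36 = 121π^2/3 + 36.
Parseval ⇒ Σ |c_n|^2 = 121π^2/3 + 36.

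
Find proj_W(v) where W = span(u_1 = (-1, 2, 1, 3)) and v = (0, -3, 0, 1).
proj_W(v) = (1/5, -2/5, -1/5, -3/5)

Set up U = [u_1 | ... | u_1] ∈ R^(4×1). The projector onto W = col(U) is P = U (U^T U)^(-1) U^T.
Compute U^T U =
  [15],
and U^T v = (-3).
Solve U^T U · c = U^T v for the coefficients: c = (-1/5). The projection is proj_W(v) = U c.
Check: (v - proj_W(v)) · u_1 = 0  (should be 0).
Result: proj_W(v) = (1/5, -2/5, -1/5, -3/5).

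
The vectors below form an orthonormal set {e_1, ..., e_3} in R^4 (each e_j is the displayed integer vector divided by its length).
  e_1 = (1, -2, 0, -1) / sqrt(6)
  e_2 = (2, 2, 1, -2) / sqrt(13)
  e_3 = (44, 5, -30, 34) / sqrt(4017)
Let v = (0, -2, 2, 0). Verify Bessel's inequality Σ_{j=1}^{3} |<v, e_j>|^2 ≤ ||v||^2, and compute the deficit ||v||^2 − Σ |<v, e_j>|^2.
Σ |<v, e_j>|^2 = 432/103; ||v||^2 = 8; deficit = 392/103

Write each e_j = u_j / sqrt(<u_j, u_j>) where u_j is the displayed integer vector. Then <v, e_j> = <v, u_j> / sqrt(<u_j, u_j>), so |<v, e_j>|^2 = <v, u_j>^2 / <u_j, u_j>.
Coefficients: <v, e_1> = 4/sqrt(6), <v, e_2> = -2/sqrt(13), <v, e_3> = -70/sqrt(4017).
Square and sum: Σ |<v, e_j>|^2 = 432/103.
Compute ||v||^2 = v·v = 8.
Deficit = 8 − 432/103 = 392/103 ≥ 0, confirming Bessel's inequality. (The deficit equals ||v − Σ <v,e_j> e_j||^2, the squared distance from v to span{e_j}.)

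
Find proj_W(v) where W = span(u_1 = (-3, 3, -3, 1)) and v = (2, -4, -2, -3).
proj_W(v) = (45/28, -45/28, 45/28, -15/28)

Set up U = [u_1 | ... | u_1] ∈ R^(4×1). The projector onto W = col(U) is P = U (U^T U)^(-1) U^T.
Compute U^T U =
  [28],
and U^T v = (-15).
Solve U^T U · c = U^T v for the coefficients: c = (-15/28). The projection is proj_W(v) = U c.
Check: (v - proj_W(v)) · u_1 = 0  (should be 0).
Result: proj_W(v) = (45/28, -45/28, 45/28, -15/28).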